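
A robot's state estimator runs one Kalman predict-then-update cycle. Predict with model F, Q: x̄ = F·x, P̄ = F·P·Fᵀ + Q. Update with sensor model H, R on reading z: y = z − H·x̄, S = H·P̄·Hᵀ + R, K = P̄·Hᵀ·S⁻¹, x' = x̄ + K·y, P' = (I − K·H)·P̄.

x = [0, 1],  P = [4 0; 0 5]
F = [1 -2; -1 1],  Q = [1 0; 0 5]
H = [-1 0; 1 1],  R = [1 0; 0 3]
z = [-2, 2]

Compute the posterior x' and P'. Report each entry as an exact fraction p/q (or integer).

x' = [463/243, -79/243]
P' = [229/243 -196/243; -196/243 658/243]

x̄ = F·x = [-2, 1]
P̄ = F·P·Fᵀ + Q = [25 -14; -14 14]
y = z − H·x̄ = [-4, 3]
S = H·P̄·Hᵀ + R = [26 -11; -11 14]
K = P̄·Hᵀ·S⁻¹ = [-229/243 11/243; 196/243 154/243]
x' = x̄ + K·y = [463/243, -79/243]
P' = (I − K·H)·P̄ = [229/243 -196/243; -196/243 658/243]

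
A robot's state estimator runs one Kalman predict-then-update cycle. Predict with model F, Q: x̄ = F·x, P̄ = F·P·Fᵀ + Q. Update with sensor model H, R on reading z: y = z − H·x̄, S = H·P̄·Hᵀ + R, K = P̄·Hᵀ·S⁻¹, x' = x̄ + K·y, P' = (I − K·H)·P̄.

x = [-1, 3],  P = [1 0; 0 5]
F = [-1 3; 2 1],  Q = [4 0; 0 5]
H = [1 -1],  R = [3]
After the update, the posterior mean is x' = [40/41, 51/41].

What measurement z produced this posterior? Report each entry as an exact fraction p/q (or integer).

x̄ = F·x = [10, 1]
P̄ = F·P·Fᵀ + Q = [50 13; 13 14]
S = H·P̄·Hᵀ + R = [41]
K = P̄·Hᵀ·S⁻¹ = [37/41; -1/41]
x' − x̄ = [-370/41, 10/41] = K·y
y = (KᵀK)⁻¹·Kᵀ·(x' − x̄) = [-10]
z = y + H·x̄ = [-10] + [9] = [-1]

z = [-1]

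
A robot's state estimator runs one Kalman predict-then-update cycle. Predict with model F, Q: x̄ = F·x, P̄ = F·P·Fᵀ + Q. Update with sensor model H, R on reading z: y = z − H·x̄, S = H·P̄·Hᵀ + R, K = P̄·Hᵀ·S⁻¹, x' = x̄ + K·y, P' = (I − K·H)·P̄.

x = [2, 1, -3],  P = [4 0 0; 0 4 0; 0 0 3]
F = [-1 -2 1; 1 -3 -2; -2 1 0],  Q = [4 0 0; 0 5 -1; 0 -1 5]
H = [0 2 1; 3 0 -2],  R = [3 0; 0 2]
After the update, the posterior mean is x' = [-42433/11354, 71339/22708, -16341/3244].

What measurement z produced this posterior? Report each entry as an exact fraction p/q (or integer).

x̄ = F·x = [-7, 5, -3]
P̄ = F·P·Fᵀ + Q = [27 14 0; 14 57 -21; 0 -21 25]
S = H·P̄·Hᵀ + R = [172 118; 118 345]
K = P̄·Hᵀ·S⁻¹ = [51/22708 2657/11354; 22173/45416 1737/22708; 5/6488 -471/3244]
x' − x̄ = [37045/11354, -42201/22708, -6609/3244] = K·y
y = (KᵀK)⁻¹·Kᵀ·(x' − x̄) = [-6, 14]
z = y + H·x̄ = [-6, 14] + [7, -15] = [1, -1]

z = [1, -1]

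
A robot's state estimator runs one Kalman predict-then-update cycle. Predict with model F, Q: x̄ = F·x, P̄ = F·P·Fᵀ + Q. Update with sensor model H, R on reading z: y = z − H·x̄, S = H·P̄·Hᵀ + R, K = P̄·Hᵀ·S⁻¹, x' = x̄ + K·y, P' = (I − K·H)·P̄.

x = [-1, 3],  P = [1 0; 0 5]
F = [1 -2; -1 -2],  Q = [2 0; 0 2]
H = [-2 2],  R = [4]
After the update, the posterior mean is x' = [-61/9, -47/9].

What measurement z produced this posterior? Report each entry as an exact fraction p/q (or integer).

z = [3]

x̄ = F·x = [-7, -5]
P̄ = F·P·Fᵀ + Q = [23 19; 19 23]
S = H·P̄·Hᵀ + R = [36]
K = P̄·Hᵀ·S⁻¹ = [-2/9; 2/9]
x' − x̄ = [2/9, -2/9] = K·y
y = (KᵀK)⁻¹·Kᵀ·(x' − x̄) = [-1]
z = y + H·x̄ = [-1] + [4] = [3]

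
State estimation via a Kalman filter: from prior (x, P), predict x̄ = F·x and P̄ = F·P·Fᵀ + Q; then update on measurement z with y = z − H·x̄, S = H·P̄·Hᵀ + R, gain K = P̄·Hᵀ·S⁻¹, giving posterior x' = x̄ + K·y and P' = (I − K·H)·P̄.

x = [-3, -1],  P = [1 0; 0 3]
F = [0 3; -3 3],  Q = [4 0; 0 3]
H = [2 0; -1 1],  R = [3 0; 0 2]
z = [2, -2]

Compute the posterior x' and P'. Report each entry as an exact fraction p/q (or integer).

x' = [1069/1111, 180/1111]
P' = [813/1111 801/1111; 801/1111 2757/1111]

x̄ = F·x = [-3, 6]
P̄ = F·P·Fᵀ + Q = [31 27; 27 39]
y = z − H·x̄ = [8, -11]
S = H·P̄·Hᵀ + R = [127 -8; -8 18]
K = P̄·Hᵀ·S⁻¹ = [542/1111 -6/1111; 534/1111 978/1111]
x' = x̄ + K·y = [1069/1111, 180/1111]
P' = (I − K·H)·P̄ = [813/1111 801/1111; 801/1111 2757/1111]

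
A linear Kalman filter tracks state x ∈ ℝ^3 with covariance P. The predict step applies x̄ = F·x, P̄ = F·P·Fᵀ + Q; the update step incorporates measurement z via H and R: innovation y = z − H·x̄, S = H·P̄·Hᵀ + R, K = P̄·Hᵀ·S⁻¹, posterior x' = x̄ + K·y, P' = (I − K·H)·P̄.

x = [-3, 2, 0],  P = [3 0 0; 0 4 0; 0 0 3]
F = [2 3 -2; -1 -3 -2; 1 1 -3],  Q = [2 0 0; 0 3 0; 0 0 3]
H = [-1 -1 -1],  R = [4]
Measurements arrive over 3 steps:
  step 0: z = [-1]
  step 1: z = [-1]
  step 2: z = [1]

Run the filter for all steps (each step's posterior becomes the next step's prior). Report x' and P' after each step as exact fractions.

step 0: x̄ = F·x = [0, -3, -1]
step 0: P̄ = F·P·Fᵀ + Q = [62 -30 36; -30 54 3; 36 3 37]
step 0: y = z − H·x̄ = [-5]
step 0: S = H·P̄·Hᵀ + R = [175]
step 0: K = P̄·Hᵀ·S⁻¹ = [-68/175; -27/175; -76/175]
step 0: x' = x̄ + K·y = [68/35, -78/35, 41/35]
step 0: P' = (I − K·H)·P̄ = [6226/175 -7086/175 1132/175; -7086/175 8721/175 -1527/175; 1132/175 -1527/175 699/175]
step 1: x̄ = F·x = [-36/7, 12/5, -19/5]
step 1: P̄ = F·P·Fᵀ + Q = [1231/7 -761/5 432/5; -761/5 4532/25 -1344/25; 432/5 -1344/25 1423/25]
step 1: y = z − H·x̄ = [-264/35]
step 1: S = H·P̄·Hᵀ + R = [31314/175]
step 1: K = P̄·Hᵀ·S⁻¹ = [-3210/5219; 4319/31314; -15673/31314]
step 1: x' = x̄ + K·y = [-2628/5219, 7096/5219, -129/5219]
step 1: P' = (I − K·H)·P̄ = [564515/5219 -715109/5219 163434/5219; -715109/5219 5570009/31314 -1296631/31314; 163434/5219 -1296631/31314 378719/31314]
step 2: x̄ = F·x = [16290/5219, -18402/5219, 4855/5219]
step 2: P̄ = F·P·Fᵀ + Q = [21482837/31314 -18734707/31314 5360680/15657; -18734707/31314 17744909/31314 -4379000/15657; 5360680/15657 -4379000/15657 2887183/15657]
step 2: y = z − H·x̄ = [7962/5219]
step 2: S = H·P̄·Hᵀ + R = [1930779/5219]
step 2: K = P̄·Hᵀ·S⁻¹ = [-249435/214531; 1624633/1930779; -1289621/1930779]
step 2: x' = x̄ + K·y = [289080/214531, -1443116/643593, -57101/643593]
step 2: P' = (I − K·H)·P̄ = [239312563/1287186 -304221773/1287186 35447825/643593; -304221773/1287186 1176783761/3861558 -138557753/1930779; 35447825/643593 -138557753/1930779 37372762/1930779]

step 0: x' = [68/35, -78/35, 41/35], P' = [6226/175 -7086/175 1132/175; -7086/175 8721/175 -1527/175; 1132/175 -1527/175 699/175]
step 1: x' = [-2628/5219, 7096/5219, -129/5219], P' = [564515/5219 -715109/5219 163434/5219; -715109/5219 5570009/31314 -1296631/31314; 163434/5219 -1296631/31314 378719/31314]
step 2: x' = [289080/214531, -1443116/643593, -57101/643593], P' = [239312563/1287186 -304221773/1287186 35447825/643593; -304221773/1287186 1176783761/3861558 -138557753/1930779; 35447825/643593 -138557753/1930779 37372762/1930779]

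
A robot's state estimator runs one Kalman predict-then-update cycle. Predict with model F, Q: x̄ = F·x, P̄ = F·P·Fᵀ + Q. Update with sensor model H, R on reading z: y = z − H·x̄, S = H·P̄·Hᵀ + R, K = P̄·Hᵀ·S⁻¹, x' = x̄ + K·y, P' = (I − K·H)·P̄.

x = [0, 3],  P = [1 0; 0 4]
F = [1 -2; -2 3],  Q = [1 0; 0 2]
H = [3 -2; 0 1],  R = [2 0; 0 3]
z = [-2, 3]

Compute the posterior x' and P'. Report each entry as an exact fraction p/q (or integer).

x' = [-1/228, 91/76]
P' = [307/684 107/228; 107/228 67/76]

x̄ = F·x = [-6, 9]
P̄ = F·P·Fᵀ + Q = [18 -26; -26 42]
y = z − H·x̄ = [34, -6]
S = H·P̄·Hᵀ + R = [644 -162; -162 45]
K = P̄·Hᵀ·S⁻¹ = [31/152 107/684; -27/152 67/228]
x' = x̄ + K·y = [-1/228, 91/76]
P' = (I − K·H)·P̄ = [307/684 107/228; 107/228 67/76]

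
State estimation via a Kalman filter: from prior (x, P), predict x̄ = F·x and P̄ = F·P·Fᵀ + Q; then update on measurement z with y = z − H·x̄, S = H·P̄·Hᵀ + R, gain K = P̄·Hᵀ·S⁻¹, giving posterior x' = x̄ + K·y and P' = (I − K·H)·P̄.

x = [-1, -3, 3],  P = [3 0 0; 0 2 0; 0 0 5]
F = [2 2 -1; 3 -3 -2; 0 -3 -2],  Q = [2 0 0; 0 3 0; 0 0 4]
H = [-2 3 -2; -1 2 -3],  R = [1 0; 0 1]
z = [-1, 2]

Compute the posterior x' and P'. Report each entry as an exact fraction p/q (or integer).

x̄ = F·x = [-11, 0, 3]
P̄ = F·P·Fᵀ + Q = [27 16 -2; 16 68 38; -2 38 42]
y = z − H·x̄ = [-17, 0]
S = H·P̄·Hᵀ + R = [225 92; 92 146]
K = P̄·Hᵀ·S⁻¹ = [-652/12193 2659/24386; 6732/12193 -3741/12193; 4690/12193 -6964/12193]
x' = x̄ + K·y = [-123039/12193, -114444/12193, -43151/12193]
P' = (I − K·H)·P̄ = [626565/24386 249703/12193 61598/12193; 249703/12193 205298/12193 54878/12193; 61598/12193 54878/12193 18374/12193]

x' = [-123039/12193, -114444/12193, -43151/12193]
P' = [626565/24386 249703/12193 61598/12193; 249703/12193 205298/12193 54878/12193; 61598/12193 54878/12193 18374/12193]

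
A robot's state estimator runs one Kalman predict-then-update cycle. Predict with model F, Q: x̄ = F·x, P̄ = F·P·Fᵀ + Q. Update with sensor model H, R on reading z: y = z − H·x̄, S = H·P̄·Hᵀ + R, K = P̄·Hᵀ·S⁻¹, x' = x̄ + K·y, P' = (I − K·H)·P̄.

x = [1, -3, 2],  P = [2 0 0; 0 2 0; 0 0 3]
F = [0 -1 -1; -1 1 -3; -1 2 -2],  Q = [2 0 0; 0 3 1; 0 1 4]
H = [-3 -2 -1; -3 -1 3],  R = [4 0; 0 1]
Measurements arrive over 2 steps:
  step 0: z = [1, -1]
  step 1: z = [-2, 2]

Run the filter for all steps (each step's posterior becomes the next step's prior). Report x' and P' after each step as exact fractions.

step 0: x̄ = F·x = [1, -10, -11]
step 0: P̄ = F·P·Fᵀ + Q = [7 7 2; 7 34 25; 2 25 26]
step 0: y = z − H·x̄ = [-27, 25]
step 0: S = H·P̄·Hᵀ + R = [425 -21; -21 188]
step 0: K = P̄·Hᵀ·S⁻¹ = [-7418/79459 -10127/79459; -21012/79459 6106/79459; -14429/79459 18253/79459]
step 0: x' = x̄ + K·y = [26570/79459, -74616/79459, -28141/79459]
step 0: P' = (I − K·H)·P̄ = [58953/79459 -86899/79459 26611/79459; -86899/79459 184118/79459 -23491/79459; 26611/79459 -23491/79459 24865/79459]
step 1: x̄ = F·x = [102757/79459, -16763/79459, -119520/79459]
step 1: P̄ = F·P·Fᵀ + Q = [320919/79459 -216793/79459 -378794/79459; -216793/79459 1179643/79459 1237518/79459; -378794/79459 1237518/79459 1854689/79459]
step 1: y = z − H·x̄ = [-3693/79459, 808986/79459]
step 1: S = H·P̄·Hᵀ + R = [9855160/79459 -6182473/79459; -6182473/79459 18932000/79459]
step 1: K = P̄·Hᵀ·S⁻¹ = [-182288862/1867062469 -245164459/1867062469; -454336370/1867062469 165565125/1867062469; -335795143/1867062469 429093019/1867062469]
step 1: x' = x̄ + K·y = [-73090325/1867062469, 1312880407/1867062469, 1575894867/1867062469]
step 1: P' = (I − K·H)·P̄ = [1387878397/1867062469 -2031701423/1867062469 628923103/1867062469; -2031701423/1867062469 4238126913/1867062469 -563804077/1867062469; 628923103/1867062469 -563804077/1867062469 584019417/1867062469]

step 0: x' = [26570/79459, -74616/79459, -28141/79459], P' = [58953/79459 -86899/79459 26611/79459; -86899/79459 184118/79459 -23491/79459; 26611/79459 -23491/79459 24865/79459]
step 1: x' = [-73090325/1867062469, 1312880407/1867062469, 1575894867/1867062469], P' = [1387878397/1867062469 -2031701423/1867062469 628923103/1867062469; -2031701423/1867062469 4238126913/1867062469 -563804077/1867062469; 628923103/1867062469 -563804077/1867062469 584019417/1867062469]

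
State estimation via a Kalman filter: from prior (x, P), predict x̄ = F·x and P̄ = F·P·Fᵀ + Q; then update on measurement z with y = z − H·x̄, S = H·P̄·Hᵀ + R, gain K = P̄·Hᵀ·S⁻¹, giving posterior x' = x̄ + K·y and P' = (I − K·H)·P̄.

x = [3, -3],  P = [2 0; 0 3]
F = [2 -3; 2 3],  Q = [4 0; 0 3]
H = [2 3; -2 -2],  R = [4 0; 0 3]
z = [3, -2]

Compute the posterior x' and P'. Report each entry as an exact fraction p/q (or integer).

x' = [8518/2965, -3651/2965]
P' = [48671/5930 -19171/2965; -19171/2965 15922/2965]

x̄ = F·x = [15, -3]
P̄ = F·P·Fᵀ + Q = [39 -19; -19 38]
y = z − H·x̄ = [-18, 22]
S = H·P̄·Hᵀ + R = [274 -194; -194 159]
K = P̄·Hᵀ·S⁻¹ = [-4421/5930 -3443/2965; 2356/2965 2166/2965]
x' = x̄ + K·y = [8518/2965, -3651/2965]
P' = (I − K·H)·P̄ = [48671/5930 -19171/2965; -19171/2965 15922/2965]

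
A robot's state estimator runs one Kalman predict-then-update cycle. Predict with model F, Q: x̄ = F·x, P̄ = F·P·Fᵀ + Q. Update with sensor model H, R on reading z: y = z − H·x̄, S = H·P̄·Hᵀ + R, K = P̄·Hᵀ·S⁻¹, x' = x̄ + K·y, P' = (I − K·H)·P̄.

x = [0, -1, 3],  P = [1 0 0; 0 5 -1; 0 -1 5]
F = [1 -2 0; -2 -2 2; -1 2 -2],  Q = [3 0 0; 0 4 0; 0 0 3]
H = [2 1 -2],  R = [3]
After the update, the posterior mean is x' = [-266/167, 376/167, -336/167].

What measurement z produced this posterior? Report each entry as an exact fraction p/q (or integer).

z = [3]

x̄ = F·x = [2, 8, -8]
P̄ = F·P·Fᵀ + Q = [24 22 -25; 22 56 -46; -25 -46 52]
S = H·P̄·Hᵀ + R = [835]
K = P̄·Hᵀ·S⁻¹ = [24/167; 192/835; -40/167]
x' − x̄ = [-600/167, -960/167, 1000/167] = K·y
y = (KᵀK)⁻¹·Kᵀ·(x' − x̄) = [-25]
z = y + H·x̄ = [-25] + [28] = [3]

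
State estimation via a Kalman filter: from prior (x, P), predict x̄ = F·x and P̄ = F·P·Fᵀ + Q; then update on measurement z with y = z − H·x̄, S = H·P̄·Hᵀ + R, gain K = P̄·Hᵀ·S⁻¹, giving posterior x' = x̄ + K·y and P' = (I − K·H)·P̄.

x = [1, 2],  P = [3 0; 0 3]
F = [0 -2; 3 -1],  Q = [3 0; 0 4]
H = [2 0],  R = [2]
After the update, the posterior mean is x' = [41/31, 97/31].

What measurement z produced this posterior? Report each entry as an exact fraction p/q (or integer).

z = [3]

x̄ = F·x = [-4, 1]
P̄ = F·P·Fᵀ + Q = [15 6; 6 34]
S = H·P̄·Hᵀ + R = [62]
K = P̄·Hᵀ·S⁻¹ = [15/31; 6/31]
x' − x̄ = [165/31, 66/31] = K·y
y = (KᵀK)⁻¹·Kᵀ·(x' − x̄) = [11]
z = y + H·x̄ = [11] + [-8] = [3]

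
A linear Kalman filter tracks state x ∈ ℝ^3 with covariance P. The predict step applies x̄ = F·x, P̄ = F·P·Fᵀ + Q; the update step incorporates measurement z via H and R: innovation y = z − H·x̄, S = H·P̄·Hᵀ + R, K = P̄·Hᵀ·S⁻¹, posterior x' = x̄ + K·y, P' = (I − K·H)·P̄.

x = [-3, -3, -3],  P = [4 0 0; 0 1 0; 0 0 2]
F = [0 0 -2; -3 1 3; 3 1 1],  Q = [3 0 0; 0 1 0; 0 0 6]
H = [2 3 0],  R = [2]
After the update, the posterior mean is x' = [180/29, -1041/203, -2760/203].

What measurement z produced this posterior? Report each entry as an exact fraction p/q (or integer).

z = [-3]

x̄ = F·x = [6, -3, -15]
P̄ = F·P·Fᵀ + Q = [11 -12 -4; -12 56 -29; -4 -29 45]
S = H·P̄·Hᵀ + R = [406]
K = P̄·Hᵀ·S⁻¹ = [-1/29; 72/203; -95/406]
x' − x̄ = [6/29, -432/203, 285/203] = K·y
y = (KᵀK)⁻¹·Kᵀ·(x' − x̄) = [-6]
z = y + H·x̄ = [-6] + [3] = [-3]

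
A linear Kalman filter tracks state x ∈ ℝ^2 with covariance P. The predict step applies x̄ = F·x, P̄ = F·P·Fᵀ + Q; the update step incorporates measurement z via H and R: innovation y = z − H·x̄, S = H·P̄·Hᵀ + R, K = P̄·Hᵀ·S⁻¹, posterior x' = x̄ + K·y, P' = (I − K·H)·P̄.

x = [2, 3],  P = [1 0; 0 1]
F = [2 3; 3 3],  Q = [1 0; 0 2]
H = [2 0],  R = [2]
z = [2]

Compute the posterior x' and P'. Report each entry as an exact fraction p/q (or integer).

x' = [41/29, 75/29]
P' = [14/29 15/29; 15/29 130/29]

x̄ = F·x = [13, 15]
P̄ = F·P·Fᵀ + Q = [14 15; 15 20]
y = z − H·x̄ = [-24]
S = H·P̄·Hᵀ + R = [58]
K = P̄·Hᵀ·S⁻¹ = [14/29; 15/29]
x' = x̄ + K·y = [41/29, 75/29]
P' = (I − K·H)·P̄ = [14/29 15/29; 15/29 130/29]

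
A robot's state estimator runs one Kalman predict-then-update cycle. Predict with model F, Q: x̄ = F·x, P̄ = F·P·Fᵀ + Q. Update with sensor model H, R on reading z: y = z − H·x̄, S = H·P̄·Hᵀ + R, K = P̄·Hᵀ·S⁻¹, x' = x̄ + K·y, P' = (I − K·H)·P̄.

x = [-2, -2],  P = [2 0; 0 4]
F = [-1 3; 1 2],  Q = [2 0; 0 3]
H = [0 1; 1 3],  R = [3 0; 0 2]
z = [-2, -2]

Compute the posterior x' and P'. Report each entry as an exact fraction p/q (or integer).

x' = [3436/1487, -2230/1487]
P' = [10564/1487 -3072/1487; -3072/1487 1194/1487]

x̄ = F·x = [-4, -6]
P̄ = F·P·Fᵀ + Q = [40 22; 22 21]
y = z − H·x̄ = [4, 20]
S = H·P̄·Hᵀ + R = [24 85; 85 363]
K = P̄·Hᵀ·S⁻¹ = [-1024/1487 674/1487; 398/1487 255/1487]
x' = x̄ + K·y = [3436/1487, -2230/1487]
P' = (I − K·H)·P̄ = [10564/1487 -3072/1487; -3072/1487 1194/1487]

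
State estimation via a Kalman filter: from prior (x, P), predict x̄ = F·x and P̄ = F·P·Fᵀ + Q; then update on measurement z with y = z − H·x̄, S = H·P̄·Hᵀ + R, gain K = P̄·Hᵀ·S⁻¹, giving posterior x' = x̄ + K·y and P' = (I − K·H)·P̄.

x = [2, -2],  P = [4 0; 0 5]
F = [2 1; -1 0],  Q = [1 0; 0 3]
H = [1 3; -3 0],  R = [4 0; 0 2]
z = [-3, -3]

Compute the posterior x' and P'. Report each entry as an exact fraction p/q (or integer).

x' = [317/314, -429/314]
P' = [449/2041 -151/2041; -151/2041 869/2041]

x̄ = F·x = [2, -2]
P̄ = F·P·Fᵀ + Q = [22 -8; -8 7]
y = z − H·x̄ = [1, 3]
S = H·P̄·Hᵀ + R = [41 6; 6 200]
K = P̄·Hᵀ·S⁻¹ = [-1/2041 -1347/4082; 614/2041 453/4082]
x' = x̄ + K·y = [317/314, -429/314]
P' = (I − K·H)·P̄ = [449/2041 -151/2041; -151/2041 869/2041]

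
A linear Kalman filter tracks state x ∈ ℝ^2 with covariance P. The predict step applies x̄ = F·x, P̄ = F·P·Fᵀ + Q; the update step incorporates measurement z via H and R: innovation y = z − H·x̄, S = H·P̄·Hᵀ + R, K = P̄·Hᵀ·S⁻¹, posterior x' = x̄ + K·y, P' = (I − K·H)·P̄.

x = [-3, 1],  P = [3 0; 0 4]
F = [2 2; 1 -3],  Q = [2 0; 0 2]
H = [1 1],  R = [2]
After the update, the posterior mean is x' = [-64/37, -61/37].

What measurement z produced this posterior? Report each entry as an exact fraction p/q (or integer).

x̄ = F·x = [-4, -6]
P̄ = F·P·Fᵀ + Q = [30 -18; -18 41]
S = H·P̄·Hᵀ + R = [37]
K = P̄·Hᵀ·S⁻¹ = [12/37; 23/37]
x' − x̄ = [84/37, 161/37] = K·y
y = (KᵀK)⁻¹·Kᵀ·(x' − x̄) = [7]
z = y + H·x̄ = [7] + [-10] = [-3]

z = [-3]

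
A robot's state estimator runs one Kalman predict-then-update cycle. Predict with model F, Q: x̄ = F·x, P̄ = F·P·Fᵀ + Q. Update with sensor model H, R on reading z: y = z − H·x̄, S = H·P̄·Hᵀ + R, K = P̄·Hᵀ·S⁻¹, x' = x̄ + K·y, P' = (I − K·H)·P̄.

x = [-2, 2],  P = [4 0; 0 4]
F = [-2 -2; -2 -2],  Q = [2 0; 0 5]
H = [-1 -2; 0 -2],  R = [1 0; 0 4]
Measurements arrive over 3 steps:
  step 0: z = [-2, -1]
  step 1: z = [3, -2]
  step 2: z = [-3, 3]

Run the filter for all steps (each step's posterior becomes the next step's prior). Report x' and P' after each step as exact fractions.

step 0: x̄ = F·x = [0, 0]
step 0: P̄ = F·P·Fᵀ + Q = [34 32; 32 37]
step 0: y = z − H·x̄ = [-2, -1]
step 0: S = H·P̄·Hᵀ + R = [311 212; 212 152]
step 0: K = P̄·Hᵀ·S⁻¹ = [-166/291 109/291; -53/291 -271/1164]
step 0: x' = x̄ + K·y = [223/291, 695/1164]
step 0: P' = (I − K·H)·P̄ = [602/291 -218/291; -218/291 271/582]
step 1: x̄ = F·x = [-529/194, -529/194]
step 1: P̄ = F·P·Fᵀ + Q = [596/97 402/97; 402/97 887/97]
step 1: y = z − H·x̄ = [-1005/194, -723/97]
step 1: S = H·P̄·Hᵀ + R = [5849/97 4352/97; 4352/97 3936/97]
step 1: K = P̄·Hᵀ·S⁻¹ = [-648/1315 3583/10520; -272/1315 -4671/21040]
step 1: x' = x̄ + K·y = [-28537/10520, -11/21040]
step 1: P' = (I − K·H)·P̄ = [4879/2630 -3583/5260; -3583/5260 4671/10520]
step 2: x̄ = F·x = [11417/2104, 11417/2104]
step 2: P̄ = F·P·Fᵀ + Q = [3023/526 1971/526; 1971/526 4601/526]
step 2: y = z − H·x̄ = [27939/2104, 14573/1052]
step 2: S = H·P̄·Hᵀ + R = [29837/526 11173/263; 11173/263 10254/263]
step 2: K = P̄·Hᵀ·S⁻¹ = [-26022/53495 36143/106990; -11173/53495 -11829/53495]
step 2: x' = x̄ + K·y = [195074/53495, -87791/213980]
step 2: P' = (I − K·H)·P̄ = [98308/53495 -36143/53495; -36143/53495 23658/53495]

step 0: x' = [223/291, 695/1164], P' = [602/291 -218/291; -218/291 271/582]
step 1: x' = [-28537/10520, -11/21040], P' = [4879/2630 -3583/5260; -3583/5260 4671/10520]
step 2: x' = [195074/53495, -87791/213980], P' = [98308/53495 -36143/53495; -36143/53495 23658/53495]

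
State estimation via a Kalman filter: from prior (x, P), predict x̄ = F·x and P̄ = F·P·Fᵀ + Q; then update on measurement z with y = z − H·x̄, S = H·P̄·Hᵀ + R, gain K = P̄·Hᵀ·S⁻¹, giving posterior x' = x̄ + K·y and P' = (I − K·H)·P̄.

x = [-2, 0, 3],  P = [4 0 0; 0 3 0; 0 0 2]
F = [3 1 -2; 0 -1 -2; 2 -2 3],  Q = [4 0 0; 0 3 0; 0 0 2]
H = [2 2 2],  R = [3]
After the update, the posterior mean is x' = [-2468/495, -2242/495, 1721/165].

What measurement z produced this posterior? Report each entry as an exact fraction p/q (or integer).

z = [2]

x̄ = F·x = [-12, -6, 5]
P̄ = F·P·Fᵀ + Q = [51 5 6; 5 14 -6; 6 -6 48]
S = H·P̄·Hᵀ + R = [495]
K = P̄·Hᵀ·S⁻¹ = [124/495; 26/495; 32/165]
x' − x̄ = [3472/495, 728/495, 896/165] = K·y
y = (KᵀK)⁻¹·Kᵀ·(x' − x̄) = [28]
z = y + H·x̄ = [28] + [-26] = [2]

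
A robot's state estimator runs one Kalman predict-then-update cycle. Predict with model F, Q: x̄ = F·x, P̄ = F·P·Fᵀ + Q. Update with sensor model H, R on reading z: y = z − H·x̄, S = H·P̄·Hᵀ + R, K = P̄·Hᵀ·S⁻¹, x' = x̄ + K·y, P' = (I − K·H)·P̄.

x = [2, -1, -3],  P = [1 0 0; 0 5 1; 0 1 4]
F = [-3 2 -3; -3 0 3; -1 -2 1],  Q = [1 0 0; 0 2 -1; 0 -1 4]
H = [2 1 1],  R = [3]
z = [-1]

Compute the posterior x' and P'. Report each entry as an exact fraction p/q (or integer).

x' = [1129/139, -1890/139, -552/139]
P' = [3150/139 -3777/139 -2325/139; -3777/139 6364/139 1229/139; -2325/139 1229/139 3394/139]

x̄ = F·x = [1, -15, -3]
P̄ = F·P·Fᵀ + Q = [54 -21 -21; -21 47 8; -21 8 25]
y = z − H·x̄ = [15]
S = H·P̄·Hᵀ + R = [139]
K = P̄·Hᵀ·S⁻¹ = [66/139; 13/139; -9/139]
x' = x̄ + K·y = [1129/139, -1890/139, -552/139]
P' = (I − K·H)·P̄ = [3150/139 -3777/139 -2325/139; -3777/139 6364/139 1229/139; -2325/139 1229/139 3394/139]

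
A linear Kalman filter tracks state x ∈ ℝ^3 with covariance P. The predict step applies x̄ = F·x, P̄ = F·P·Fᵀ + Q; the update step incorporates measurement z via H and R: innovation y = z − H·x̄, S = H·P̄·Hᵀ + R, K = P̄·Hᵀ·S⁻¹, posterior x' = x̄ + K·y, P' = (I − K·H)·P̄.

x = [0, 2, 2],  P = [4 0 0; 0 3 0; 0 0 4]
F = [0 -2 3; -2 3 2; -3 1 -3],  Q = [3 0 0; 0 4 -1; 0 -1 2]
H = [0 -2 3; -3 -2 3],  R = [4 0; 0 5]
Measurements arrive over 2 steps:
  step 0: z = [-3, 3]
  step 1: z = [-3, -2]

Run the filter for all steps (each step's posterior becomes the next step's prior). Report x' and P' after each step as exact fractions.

step 0: x̄ = F·x = [2, 10, -4]
step 0: P̄ = F·P·Fᵀ + Q = [51 6 -42; 6 63 8; -42 8 77]
step 0: y = z − H·x̄ = [29, 41]
step 0: S = H·P̄·Hᵀ + R = [853 1263; 1263 2141]
step 0: K = P̄·Hᵀ·S⁻¹ = [72075/231104 -73929/231104; -33411/115552 13233/115552; 463/3611 302/3611]
step 0: x' = x̄ + K·y = [-239353/115552, 364577/57776, 11365/3611]
step 0: P' = (I − K·H)·P̄ = [219315/231104 -66603/115552 114/3611; -66603/115552 2729907/57776 112354/3611; 114/3611 112354/3611 75520/3611]
step 1: x̄ = F·x = [-91817/28888, 424191/14444, 356173/115552]
step 1: P̄ = F·P·Fᵀ + Q = [98967/14444 -35669/7222 -371943/57776; -35669/7222 3238116/3611 -5503167/28888; -371943/57776 -5503167/28888 14641819/231104]
step 1: y = z − H·x̄ = [5371881/115552, 4385629/115552]
step 1: S = H·P̄·Hᵀ + R = [1489962515/231104 1495579599/231104; 1495579599/231104 1517527867/231104]
step 1: K = P̄·Hᵀ·S⁻¹ = [30535027771/105153092776 -30573653935/105153092776; -9258349062/13144136597 4420093302/13144136597; -4087550307/26288273194 6391984269/26288273194]
step 1: x' = x̄ + K·y = [-987654441/1383593326, 6492923454/691796663, 3515895071/691796663]
step 1: P' = (I − K·H)·P̄ = [91669460253/105153092776 -19711287586/13144136597 -16103374191/26288273194; -19711287586/13144136597 278990097855/13144136597 173648933154/13144136597; -16103374191/26288273194 173648933154/13144136597 113040921898/13144136597]

step 0: x' = [-239353/115552, 364577/57776, 11365/3611], P' = [219315/231104 -66603/115552 114/3611; -66603/115552 2729907/57776 112354/3611; 114/3611 112354/3611 75520/3611]
step 1: x' = [-987654441/1383593326, 6492923454/691796663, 3515895071/691796663], P' = [91669460253/105153092776 -19711287586/13144136597 -16103374191/26288273194; -19711287586/13144136597 278990097855/13144136597 173648933154/13144136597; -16103374191/26288273194 173648933154/13144136597 113040921898/13144136597]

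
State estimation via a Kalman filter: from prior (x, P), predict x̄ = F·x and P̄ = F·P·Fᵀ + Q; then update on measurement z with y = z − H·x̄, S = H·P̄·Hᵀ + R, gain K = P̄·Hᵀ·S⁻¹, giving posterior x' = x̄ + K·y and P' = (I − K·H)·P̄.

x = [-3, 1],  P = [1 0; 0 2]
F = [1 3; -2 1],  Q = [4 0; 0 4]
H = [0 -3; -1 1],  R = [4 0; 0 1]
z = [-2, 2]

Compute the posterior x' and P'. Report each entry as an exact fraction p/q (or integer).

x̄ = F·x = [0, 7]
P̄ = F·P·Fᵀ + Q = [23 4; 4 10]
y = z − H·x̄ = [19, -5]
S = H·P̄·Hᵀ + R = [94 -18; -18 26]
K = P̄·Hᵀ·S⁻¹ = [-327/1060 -1001/1060; -84/265 3/265]
x' = x̄ + K·y = [-302/265, 244/265]
P' = (I − K·H)·P̄ = [1437/1060 109/265; 109/265 112/265]

x' = [-302/265, 244/265]
P' = [1437/1060 109/265; 109/265 112/265]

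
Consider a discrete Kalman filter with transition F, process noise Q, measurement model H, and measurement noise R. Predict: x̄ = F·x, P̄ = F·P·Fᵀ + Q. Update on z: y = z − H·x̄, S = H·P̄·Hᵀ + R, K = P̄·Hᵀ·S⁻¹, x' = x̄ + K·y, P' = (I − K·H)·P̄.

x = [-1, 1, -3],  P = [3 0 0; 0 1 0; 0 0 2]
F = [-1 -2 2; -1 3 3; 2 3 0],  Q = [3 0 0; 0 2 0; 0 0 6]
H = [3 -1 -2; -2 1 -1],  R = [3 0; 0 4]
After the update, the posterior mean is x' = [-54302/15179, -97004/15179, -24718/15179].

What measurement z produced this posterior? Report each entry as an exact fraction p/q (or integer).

x̄ = F·x = [-7, -5, 1]
P̄ = F·P·Fᵀ + Q = [18 9 -12; 9 32 3; -12 3 27]
S = H·P̄·Hᵀ + R = [407 -56; -56 45]
K = P̄·Hᵀ·S⁻¹ = [2265/15179 -2241/15179; 121/15179 3861/15179; -4185/15179 -5208/15179]
x' − x̄ = [51951/15179, -21109/15179, -39897/15179] = K·y
y = (KᵀK)⁻¹·Kᵀ·(x' − x̄) = [17, -6]
z = y + H·x̄ = [17, -6] + [-18, 8] = [-1, 2]

z = [-1, 2]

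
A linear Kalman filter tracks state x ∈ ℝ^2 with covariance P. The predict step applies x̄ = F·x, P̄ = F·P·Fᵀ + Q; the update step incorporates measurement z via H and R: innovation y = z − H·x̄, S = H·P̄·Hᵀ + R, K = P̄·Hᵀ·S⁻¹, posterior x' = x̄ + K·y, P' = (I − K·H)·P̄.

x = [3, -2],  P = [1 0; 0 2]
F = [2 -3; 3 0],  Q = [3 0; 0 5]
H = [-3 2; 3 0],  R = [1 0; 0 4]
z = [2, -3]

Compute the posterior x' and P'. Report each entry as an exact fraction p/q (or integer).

x̄ = F·x = [12, 9]
P̄ = F·P·Fᵀ + Q = [25 6; 6 14]
y = z − H·x̄ = [20, -39]
S = H·P̄·Hᵀ + R = [210 -189; -189 229]
K = P̄·Hᵀ·S⁻¹ = [-12/589 183/589; 5692/12369 270/589]
x' = x̄ + K·y = [-309/589, 4031/12369]
P' = (I − K·H)·P̄ = [244/589 360/589; 360/589 14186/12369]

x' = [-309/589, 4031/12369]
P' = [244/589 360/589; 360/589 14186/12369]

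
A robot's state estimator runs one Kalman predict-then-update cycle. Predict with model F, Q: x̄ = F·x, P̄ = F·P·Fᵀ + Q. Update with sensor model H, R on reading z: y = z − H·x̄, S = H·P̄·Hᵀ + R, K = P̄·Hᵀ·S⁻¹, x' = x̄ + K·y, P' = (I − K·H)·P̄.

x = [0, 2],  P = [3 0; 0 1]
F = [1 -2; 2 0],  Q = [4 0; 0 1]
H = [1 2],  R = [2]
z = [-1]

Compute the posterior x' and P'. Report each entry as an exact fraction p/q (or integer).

x̄ = F·x = [-4, 0]
P̄ = F·P·Fᵀ + Q = [11 6; 6 13]
y = z − H·x̄ = [3]
S = H·P̄·Hᵀ + R = [89]
K = P̄·Hᵀ·S⁻¹ = [23/89; 32/89]
x' = x̄ + K·y = [-287/89, 96/89]
P' = (I − K·H)·P̄ = [450/89 -202/89; -202/89 133/89]

x' = [-287/89, 96/89]
P' = [450/89 -202/89; -202/89 133/89]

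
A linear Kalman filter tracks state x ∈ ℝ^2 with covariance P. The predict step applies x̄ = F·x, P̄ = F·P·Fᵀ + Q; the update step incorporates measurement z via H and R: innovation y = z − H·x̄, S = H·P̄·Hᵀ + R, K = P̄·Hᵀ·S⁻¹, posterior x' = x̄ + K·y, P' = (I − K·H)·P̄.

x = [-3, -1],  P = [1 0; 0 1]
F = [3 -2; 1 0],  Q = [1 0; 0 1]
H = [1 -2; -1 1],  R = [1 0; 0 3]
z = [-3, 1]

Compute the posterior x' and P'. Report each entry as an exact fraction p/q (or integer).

x' = [-297/62, -41/31]
P' = [289/62 71/31; 71/31 41/31]

x̄ = F·x = [-7, -3]
P̄ = F·P·Fᵀ + Q = [14 3; 3 2]
y = z − H·x̄ = [-2, -3]
S = H·P̄·Hᵀ + R = [11 -9; -9 13]
K = P̄·Hᵀ·S⁻¹ = [5/62 -49/62; -11/31 -10/31]
x' = x̄ + K·y = [-297/62, -41/31]
P' = (I − K·H)·P̄ = [289/62 71/31; 71/31 41/31]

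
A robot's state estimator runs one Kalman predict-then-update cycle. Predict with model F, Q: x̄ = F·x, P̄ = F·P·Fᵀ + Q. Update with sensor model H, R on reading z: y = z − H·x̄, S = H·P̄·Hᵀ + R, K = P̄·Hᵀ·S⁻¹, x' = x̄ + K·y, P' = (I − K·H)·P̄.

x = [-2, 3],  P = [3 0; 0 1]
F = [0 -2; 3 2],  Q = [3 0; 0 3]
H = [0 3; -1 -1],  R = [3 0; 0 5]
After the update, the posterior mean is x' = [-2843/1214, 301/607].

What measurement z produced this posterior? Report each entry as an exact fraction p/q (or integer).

x̄ = F·x = [-6, 0]
P̄ = F·P·Fᵀ + Q = [7 -4; -4 34]
S = H·P̄·Hᵀ + R = [309 -90; -90 38]
K = P̄·Hᵀ·S⁻¹ = [-121/607 -669/1214; 196/607 -15/607]
x' − x̄ = [4441/1214, 301/607] = K·y
y = (KᵀK)⁻¹·Kᵀ·(x' − x̄) = [1, -7]
z = y + H·x̄ = [1, -7] + [0, 6] = [1, -1]

z = [1, -1]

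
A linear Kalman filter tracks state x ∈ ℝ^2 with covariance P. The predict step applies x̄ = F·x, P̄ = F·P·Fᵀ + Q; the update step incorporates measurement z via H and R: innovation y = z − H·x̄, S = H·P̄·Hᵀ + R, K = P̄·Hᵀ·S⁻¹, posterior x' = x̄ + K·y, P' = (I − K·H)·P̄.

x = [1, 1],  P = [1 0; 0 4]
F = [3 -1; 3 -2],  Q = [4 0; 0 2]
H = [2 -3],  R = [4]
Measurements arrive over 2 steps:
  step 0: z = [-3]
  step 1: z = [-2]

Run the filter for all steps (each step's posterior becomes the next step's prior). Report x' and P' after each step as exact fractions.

step 0: x̄ = F·x = [2, 1]
step 0: P̄ = F·P·Fᵀ + Q = [17 17; 17 27]
step 0: y = z − H·x̄ = [-4]
step 0: S = H·P̄·Hᵀ + R = [111]
step 0: K = P̄·Hᵀ·S⁻¹ = [-17/111; -47/111]
step 0: x' = x̄ + K·y = [290/111, 299/111]
step 0: P' = (I − K·H)·P̄ = [1598/111 1088/111; 1088/111 788/111]
step 1: x̄ = F·x = [571/111, 272/111]
step 1: P̄ = F·P·Fᵀ + Q = [9086/111 6166/111; 6166/111 4700/111]
step 1: y = z − H·x̄ = [-548/111]
step 1: S = H·P̄·Hᵀ + R = [5096/111]
step 1: K = P̄·Hᵀ·S⁻¹ = [-163/2548; -17/49]
step 1: x' = x̄ + K·y = [3478/637, 204/49]
step 1: P' = (I − K·H)·P̄ = [104045/1274 2672/49; 2672/49 1804/49]

step 0: x' = [290/111, 299/111], P' = [1598/111 1088/111; 1088/111 788/111]
step 1: x' = [3478/637, 204/49], P' = [104045/1274 2672/49; 2672/49 1804/49]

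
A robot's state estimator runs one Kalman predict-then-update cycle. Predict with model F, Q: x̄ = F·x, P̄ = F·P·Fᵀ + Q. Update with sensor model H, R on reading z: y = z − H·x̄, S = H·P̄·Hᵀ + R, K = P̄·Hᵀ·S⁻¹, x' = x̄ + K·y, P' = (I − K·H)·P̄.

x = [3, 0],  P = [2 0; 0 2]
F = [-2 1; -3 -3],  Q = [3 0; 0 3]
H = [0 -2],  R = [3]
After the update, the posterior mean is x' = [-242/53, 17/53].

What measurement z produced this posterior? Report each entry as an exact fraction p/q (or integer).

x̄ = F·x = [-6, -9]
P̄ = F·P·Fᵀ + Q = [13 6; 6 39]
S = H·P̄·Hᵀ + R = [159]
K = P̄·Hᵀ·S⁻¹ = [-4/53; -26/53]
x' − x̄ = [76/53, 494/53] = K·y
y = (KᵀK)⁻¹·Kᵀ·(x' − x̄) = [-19]
z = y + H·x̄ = [-19] + [18] = [-1]

z = [-1]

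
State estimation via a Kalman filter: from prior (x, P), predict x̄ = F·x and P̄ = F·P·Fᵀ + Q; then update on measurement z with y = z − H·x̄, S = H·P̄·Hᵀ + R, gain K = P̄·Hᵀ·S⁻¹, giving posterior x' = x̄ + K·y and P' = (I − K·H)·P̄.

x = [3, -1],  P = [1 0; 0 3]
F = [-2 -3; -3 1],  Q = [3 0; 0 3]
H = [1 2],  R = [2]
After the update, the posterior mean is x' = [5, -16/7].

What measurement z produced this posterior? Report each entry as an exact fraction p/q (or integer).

z = [1]

x̄ = F·x = [-3, -10]
P̄ = F·P·Fᵀ + Q = [34 -3; -3 15]
S = H·P̄·Hᵀ + R = [84]
K = P̄·Hᵀ·S⁻¹ = [1/3; 9/28]
x' − x̄ = [8, 54/7] = K·y
y = (KᵀK)⁻¹·Kᵀ·(x' − x̄) = [24]
z = y + H·x̄ = [24] + [-23] = [1]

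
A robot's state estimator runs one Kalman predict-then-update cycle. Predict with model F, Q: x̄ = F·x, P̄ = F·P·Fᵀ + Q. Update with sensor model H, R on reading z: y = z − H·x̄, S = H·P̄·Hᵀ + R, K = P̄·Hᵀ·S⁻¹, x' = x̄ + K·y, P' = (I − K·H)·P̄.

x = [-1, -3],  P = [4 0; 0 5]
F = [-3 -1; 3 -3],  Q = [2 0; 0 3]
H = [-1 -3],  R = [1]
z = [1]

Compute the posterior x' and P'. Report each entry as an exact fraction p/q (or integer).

x̄ = F·x = [6, 6]
P̄ = F·P·Fᵀ + Q = [43 -21; -21 84]
y = z − H·x̄ = [25]
S = H·P̄·Hᵀ + R = [674]
K = P̄·Hᵀ·S⁻¹ = [10/337; -231/674]
x' = x̄ + K·y = [2272/337, -1731/674]
P' = (I − K·H)·P̄ = [14291/337 -4767/337; -4767/337 3255/674]

x' = [2272/337, -1731/674]
P' = [14291/337 -4767/337; -4767/337 3255/674]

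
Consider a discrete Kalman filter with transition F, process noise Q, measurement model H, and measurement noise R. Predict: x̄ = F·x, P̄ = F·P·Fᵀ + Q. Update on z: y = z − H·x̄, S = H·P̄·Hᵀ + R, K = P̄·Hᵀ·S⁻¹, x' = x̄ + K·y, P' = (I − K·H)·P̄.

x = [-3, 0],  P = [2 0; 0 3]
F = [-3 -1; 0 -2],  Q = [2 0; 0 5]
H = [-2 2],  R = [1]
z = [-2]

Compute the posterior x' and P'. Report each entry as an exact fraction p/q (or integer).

x' = [473/113, 352/113]
P' = [1443/113 1426/113; 1426/113 1437/113]

x̄ = F·x = [9, 0]
P̄ = F·P·Fᵀ + Q = [23 6; 6 17]
y = z − H·x̄ = [16]
S = H·P̄·Hᵀ + R = [113]
K = P̄·Hᵀ·S⁻¹ = [-34/113; 22/113]
x' = x̄ + K·y = [473/113, 352/113]
P' = (I − K·H)·P̄ = [1443/113 1426/113; 1426/113 1437/113]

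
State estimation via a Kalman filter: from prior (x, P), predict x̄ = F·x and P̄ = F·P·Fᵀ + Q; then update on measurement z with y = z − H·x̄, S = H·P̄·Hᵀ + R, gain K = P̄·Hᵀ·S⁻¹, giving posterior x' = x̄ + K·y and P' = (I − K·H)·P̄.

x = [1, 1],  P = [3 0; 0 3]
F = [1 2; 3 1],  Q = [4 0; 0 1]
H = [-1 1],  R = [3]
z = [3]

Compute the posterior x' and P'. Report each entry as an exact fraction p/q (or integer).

x' = [61/23, 124/23]
P' = [421/23 409/23; 409/23 457/23]

x̄ = F·x = [3, 4]
P̄ = F·P·Fᵀ + Q = [19 15; 15 31]
y = z − H·x̄ = [2]
S = H·P̄·Hᵀ + R = [23]
K = P̄·Hᵀ·S⁻¹ = [-4/23; 16/23]
x' = x̄ + K·y = [61/23, 124/23]
P' = (I − K·H)·P̄ = [421/23 409/23; 409/23 457/23]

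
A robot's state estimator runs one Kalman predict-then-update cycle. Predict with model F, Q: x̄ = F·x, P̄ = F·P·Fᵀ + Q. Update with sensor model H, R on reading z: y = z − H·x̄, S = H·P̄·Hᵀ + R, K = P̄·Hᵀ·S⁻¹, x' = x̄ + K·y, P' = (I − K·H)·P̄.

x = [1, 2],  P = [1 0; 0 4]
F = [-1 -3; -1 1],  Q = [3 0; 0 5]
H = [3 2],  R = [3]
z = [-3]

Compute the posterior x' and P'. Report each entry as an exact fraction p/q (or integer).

x' = [-329/271, 63/271]
P' = [1236/271 -1707/271; -1707/271 2541/271]

x̄ = F·x = [-7, 1]
P̄ = F·P·Fᵀ + Q = [40 -11; -11 10]
y = z − H·x̄ = [16]
S = H·P̄·Hᵀ + R = [271]
K = P̄·Hᵀ·S⁻¹ = [98/271; -13/271]
x' = x̄ + K·y = [-329/271, 63/271]
P' = (I − K·H)·P̄ = [1236/271 -1707/271; -1707/271 2541/271]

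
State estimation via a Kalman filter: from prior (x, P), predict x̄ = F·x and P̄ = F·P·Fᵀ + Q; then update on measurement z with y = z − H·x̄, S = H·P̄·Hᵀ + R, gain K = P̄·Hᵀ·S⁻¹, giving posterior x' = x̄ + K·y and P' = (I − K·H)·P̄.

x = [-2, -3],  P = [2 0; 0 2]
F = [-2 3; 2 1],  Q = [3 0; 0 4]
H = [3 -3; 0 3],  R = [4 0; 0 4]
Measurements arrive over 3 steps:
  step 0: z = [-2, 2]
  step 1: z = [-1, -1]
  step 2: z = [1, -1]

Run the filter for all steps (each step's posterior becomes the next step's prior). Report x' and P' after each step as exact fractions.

step 0: x' = [-7294/17387, 5812/17387], P' = [14704/17387 7220/17387; 7220/17387 7348/17387]
step 1: x' = [-6551671/21258329, -3355684/21258329], P' = [15712852/21258329 7643920/21258329; 7643920/21258329 8333856/21258329]
step 2: x' = [212999/650613206, -223709079/650613206], P' = [8888824658/12036344311 4319959950/12036344311; 4319959950/12036344311 4708096790/12036344311]

step 0: x̄ = F·x = [-5, -7]
step 0: P̄ = F·P·Fᵀ + Q = [29 -2; -2 14]
step 0: y = z − H·x̄ = [-8, 23]
step 0: S = H·P̄·Hᵀ + R = [427 -144; -144 130]
step 0: K = P̄·Hᵀ·S⁻¹ = [5613/17387 5415/17387; -96/17387 5511/17387]
step 0: x' = x̄ + K·y = [-7294/17387, 5812/17387]
step 0: P' = (I − K·H)·P̄ = [14704/17387 7220/17387; 7220/17387 7348/17387]
step 1: x̄ = F·x = [32024/17387, -8776/17387]
step 1: P̄ = F·P·Fᵀ + Q = [90469/17387 -7892/17387; -7892/17387 164592/17387]
step 1: y = z − H·x̄ = [-139787/17387, 8941/17387]
step 1: S = H·P̄·Hᵀ + R = [2507153/17387 -1552356/17387; -1552356/17387 1550876/17387]
step 1: K = P̄·Hᵀ·S⁻¹ = [6051699/21258329 5732940/21258329; -517452/21258329 6250392/21258329]
step 1: x' = x̄ + K·y = [-6551671/21258329, -3355684/21258329]
step 1: P' = (I − K·H)·P̄ = [15712852/21258329 7643920/21258329; 7643920/21258329 8333856/21258329]
step 2: x̄ = F·x = [3036290/21258329, -16459026/21258329]
step 2: P̄ = F·P·Fᵀ + Q = [109904059/21258329 -7274160/21258329; -7274160/21258329 186794260/21258329]
step 2: y = z − H·x̄ = [-37227619/21258329, 28118749/21258329]
step 2: S = H·P̄·Hᵀ + R = [2886253067/21258329 -1746615780/21258329; -1746615780/21258329 1766181656/21258329]
step 2: K = P̄·Hᵀ·S⁻¹ = [3426648531/12036344311 6479939925/24072688622; -291102630/12036344311 7062145185/24072688622]
step 2: x' = x̄ + K·y = [212999/650613206, -223709079/650613206]
step 2: P' = (I − K·H)·P̄ = [8888824658/12036344311 4319959950/12036344311; 4319959950/12036344311 4708096790/12036344311]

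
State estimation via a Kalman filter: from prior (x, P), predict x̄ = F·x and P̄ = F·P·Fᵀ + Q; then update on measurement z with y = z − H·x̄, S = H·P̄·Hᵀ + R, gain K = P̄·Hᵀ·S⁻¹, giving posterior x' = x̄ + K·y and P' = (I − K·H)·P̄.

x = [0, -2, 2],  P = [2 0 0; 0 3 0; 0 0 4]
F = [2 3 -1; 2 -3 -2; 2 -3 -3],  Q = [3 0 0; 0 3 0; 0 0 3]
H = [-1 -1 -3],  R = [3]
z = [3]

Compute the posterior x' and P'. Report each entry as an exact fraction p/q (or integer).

x' = [-1682/211, 554/211, 822/1055]
P' = [8842/211 -2761/211 -2025/211; -2761/211 1714/211 393/211; -2025/211 393/211 2994/1055]

x̄ = F·x = [-8, 2, 0]
P̄ = F·P·Fᵀ + Q = [42 -11 -7; -11 54 59; -7 59 74]
y = z − H·x̄ = [-3]
S = H·P̄·Hᵀ + R = [1055]
K = P̄·Hᵀ·S⁻¹ = [-2/211; -44/211; -274/1055]
x' = x̄ + K·y = [-1682/211, 554/211, 822/1055]
P' = (I − K·H)·P̄ = [8842/211 -2761/211 -2025/211; -2761/211 1714/211 393/211; -2025/211 393/211 2994/1055]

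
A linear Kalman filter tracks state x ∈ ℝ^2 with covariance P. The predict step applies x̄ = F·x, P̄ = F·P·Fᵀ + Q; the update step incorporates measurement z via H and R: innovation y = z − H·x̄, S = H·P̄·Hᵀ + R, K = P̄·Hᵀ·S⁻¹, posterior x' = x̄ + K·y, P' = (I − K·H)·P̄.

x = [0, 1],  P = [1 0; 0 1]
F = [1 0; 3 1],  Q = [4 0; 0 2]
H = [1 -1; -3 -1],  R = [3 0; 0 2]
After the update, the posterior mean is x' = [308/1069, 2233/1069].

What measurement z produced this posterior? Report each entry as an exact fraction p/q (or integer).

x̄ = F·x = [0, 1]
P̄ = F·P·Fᵀ + Q = [5 3; 3 12]
S = H·P̄·Hᵀ + R = [14 3; 3 77]
K = P̄·Hᵀ·S⁻¹ = [208/1069 -258/1069; -630/1069 -267/1069]
x' − x̄ = [308/1069, 1164/1069] = K·y
y = (KᵀK)⁻¹·Kᵀ·(x' − x̄) = [-1, -2]
z = y + H·x̄ = [-1, -2] + [-1, -1] = [-2, -3]

z = [-2, -3]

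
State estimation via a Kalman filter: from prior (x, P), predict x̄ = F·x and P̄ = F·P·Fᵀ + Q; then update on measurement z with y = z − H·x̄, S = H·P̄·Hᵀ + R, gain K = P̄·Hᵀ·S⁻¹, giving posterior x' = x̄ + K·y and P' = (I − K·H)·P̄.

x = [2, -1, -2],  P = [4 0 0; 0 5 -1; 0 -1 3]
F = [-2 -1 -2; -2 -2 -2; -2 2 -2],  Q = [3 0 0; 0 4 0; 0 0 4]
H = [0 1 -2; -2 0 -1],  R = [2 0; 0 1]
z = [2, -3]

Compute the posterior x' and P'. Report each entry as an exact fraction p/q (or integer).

x̄ = F·x = [1, 2, -2]
P̄ = F·P·Fᵀ + Q = [32 32 20; 32 44 8; 20 8 60]
y = z − H·x̄ = [-4, -3]
S = H·P̄·Hᵀ + R = [254 128; 128 269]
K = P̄·Hᵀ·S⁻¹ = [4300/25971 -10156/25971; 8374/25971 -10936/25971; -2888/8657 -1844/8657]
x' = x̄ + K·y = [39239/25971, 51254/25971, -230/8657]
P' = (I − K·H)·P̄ = [12368/25971 -20560/25971 -4860/8657; -20560/25971 120860/25971 17352/8657; -4860/8657 17352/8657 11564/8657]

x' = [39239/25971, 51254/25971, -230/8657]
P' = [12368/25971 -20560/25971 -4860/8657; -20560/25971 120860/25971 17352/8657; -4860/8657 17352/8657 11564/8657]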